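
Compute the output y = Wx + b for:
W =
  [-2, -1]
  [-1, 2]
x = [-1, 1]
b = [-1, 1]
y = [0, 4]

Wx = [-2×-1 + -1×1, -1×-1 + 2×1]
   = [1, 3]
y = Wx + b = [1 + -1, 3 + 1] = [0, 4]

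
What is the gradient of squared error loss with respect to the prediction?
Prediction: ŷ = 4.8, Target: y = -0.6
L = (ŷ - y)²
∂L/∂ŷ = 10.8

∂L/∂ŷ = 2(ŷ - y) = 2(4.8 - -0.6) = 2(5.4) = 10.8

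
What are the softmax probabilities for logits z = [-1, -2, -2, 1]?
p = [0.1096, 0.0403, 0.0403, 0.8098]

exp(z) = [0.3679, 0.1353, 0.1353, 2.718]
Sum = 3.357
p = [0.1096, 0.0403, 0.0403, 0.8098]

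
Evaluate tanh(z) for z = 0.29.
0.2821

tanh(0.29) = (e^(0.29) - e^(-0.29))/(e^(0.29) + e^(-0.29)) = 0.2821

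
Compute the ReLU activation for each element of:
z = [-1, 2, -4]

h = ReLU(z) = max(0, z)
h = [0, 2, 0]

ReLU applied element-wise: max(0,-1)=0, max(0,2)=2, max(0,-4)=0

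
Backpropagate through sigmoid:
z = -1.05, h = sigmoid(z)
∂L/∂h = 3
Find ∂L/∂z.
∂L/∂z = 0.5761

σ(-1.05) = 0.2592
σ'(-1.05) = σ(-1.05)(1 - σ(-1.05)) = 0.2592 × 0.7408 = 0.192
∂L/∂z = ∂L/∂h · σ'(z) = 3 × 0.192 = 0.5761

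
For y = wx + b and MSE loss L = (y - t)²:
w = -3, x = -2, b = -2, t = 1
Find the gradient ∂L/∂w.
∂L/∂w = -12

y = wx + b = (-3)(-2) + -2 = 4
∂L/∂y = 2(y - t) = 2(4 - 1) = 6
∂y/∂w = x = -2
∂L/∂w = ∂L/∂y · ∂y/∂w = 6 × -2 = -12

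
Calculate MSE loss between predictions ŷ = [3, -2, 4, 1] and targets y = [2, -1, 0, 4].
MSE = 6.75

MSE = (1/4)((3-2)² + (-2--1)² + (4-0)² + (1-4)²) = (1/4)(1 + 1 + 16 + 9) = 6.75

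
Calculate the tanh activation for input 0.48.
0.4462

tanh(0.48) = (e^(0.48) - e^(-0.48))/(e^(0.48) + e^(-0.48)) = 0.4462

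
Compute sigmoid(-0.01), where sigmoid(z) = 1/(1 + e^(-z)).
0.4975

sigmoid(-0.01) = 1/(1 + e^(0.01)) = 1/(1 + 1.01) = 0.4975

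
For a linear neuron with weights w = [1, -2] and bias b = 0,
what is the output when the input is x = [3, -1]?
y = 5

y = (1)(3) + (-2)(-1) + 0 = 5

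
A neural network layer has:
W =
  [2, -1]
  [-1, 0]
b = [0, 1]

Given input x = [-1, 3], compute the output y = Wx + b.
y = [-5, 2]

Wx = [2×-1 + -1×3, -1×-1 + 0×3]
   = [-5, 1]
y = Wx + b = [-5 + 0, 1 + 1] = [-5, 2]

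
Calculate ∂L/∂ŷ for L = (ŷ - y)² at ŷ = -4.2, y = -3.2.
∂L/∂ŷ = -2.0

∂L/∂ŷ = 2(ŷ - y) = 2(-4.2 - -3.2) = 2(-1.0) = -2.0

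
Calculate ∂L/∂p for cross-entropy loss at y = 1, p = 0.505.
∂L/∂p = -1.98

∂L/∂p = -y/p + (1-y)/(1-p) = -1/0.505 + 0 = -1.98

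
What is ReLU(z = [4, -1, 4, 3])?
h = [4, 0, 4, 3]

ReLU applied element-wise: max(0,4)=4, max(0,-1)=0, max(0,4)=4, max(0,3)=3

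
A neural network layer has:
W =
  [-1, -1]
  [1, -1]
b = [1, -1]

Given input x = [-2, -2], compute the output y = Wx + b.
y = [5, -1]

Wx = [-1×-2 + -1×-2, 1×-2 + -1×-2]
   = [4, 0]
y = Wx + b = [4 + 1, 0 + -1] = [5, -1]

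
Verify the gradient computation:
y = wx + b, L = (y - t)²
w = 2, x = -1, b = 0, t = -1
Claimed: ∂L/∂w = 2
Correct

y = (2)(-1) + 0 = -2
∂L/∂y = 2(y - t) = 2(-2 - -1) = -2
∂y/∂w = x = -1
∂L/∂w = -2 × -1 = 2

Claimed value: 2
Correct: The correct gradient is 2.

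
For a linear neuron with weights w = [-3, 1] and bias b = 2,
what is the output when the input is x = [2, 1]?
y = -3

y = (-3)(2) + (1)(1) + 2 = -3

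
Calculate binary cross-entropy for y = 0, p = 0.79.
L = 1.561

L = -0·log(0.79) - 1·log(0.21) = -log(0.21) = 1.561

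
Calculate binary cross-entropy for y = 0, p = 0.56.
L = 0.821

L = -0·log(0.56) - 1·log(0.44) = -log(0.44) = 0.821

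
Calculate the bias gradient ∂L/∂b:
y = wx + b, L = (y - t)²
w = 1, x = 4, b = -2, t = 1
∂L/∂b = 2

y = wx + b = (1)(4) + -2 = 2
∂L/∂y = 2(y - t) = 2(2 - 1) = 2
∂y/∂b = 1
∂L/∂b = ∂L/∂y · ∂y/∂b = 2 × 1 = 2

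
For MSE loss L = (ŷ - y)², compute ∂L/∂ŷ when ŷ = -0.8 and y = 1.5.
∂L/∂ŷ = -4.6

∂L/∂ŷ = 2(ŷ - y) = 2(-0.8 - 1.5) = 2(-2.3) = -4.6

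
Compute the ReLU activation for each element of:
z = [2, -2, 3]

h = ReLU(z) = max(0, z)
h = [2, 0, 3]

ReLU applied element-wise: max(0,2)=2, max(0,-2)=0, max(0,3)=3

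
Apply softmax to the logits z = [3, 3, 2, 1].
p = [0.3995, 0.3995, 0.147, 0.0541]

exp(z) = [20.09, 20.09, 7.389, 2.718]
Sum = 50.28
p = [0.3995, 0.3995, 0.147, 0.0541]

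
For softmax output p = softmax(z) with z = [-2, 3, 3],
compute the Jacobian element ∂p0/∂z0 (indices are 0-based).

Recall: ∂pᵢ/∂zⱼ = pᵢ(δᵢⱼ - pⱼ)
∂p0/∂z0 = 0.003346

p = softmax(z) = [0.003358, 0.4983, 0.4983]
p0 = 0.003358

∂p0/∂z0 = p0(1 - p0) = 0.003358 × (1 - 0.003358) = 0.003346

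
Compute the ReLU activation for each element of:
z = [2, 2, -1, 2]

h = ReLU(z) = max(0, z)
h = [2, 2, 0, 2]

ReLU applied element-wise: max(0,2)=2, max(0,2)=2, max(0,-1)=0, max(0,2)=2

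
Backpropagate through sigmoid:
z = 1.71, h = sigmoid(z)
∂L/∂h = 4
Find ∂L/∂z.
∂L/∂z = 0.5188

σ(1.71) = 0.8468
σ'(1.71) = σ(1.71)(1 - σ(1.71)) = 0.8468 × 0.1532 = 0.1297
∂L/∂z = ∂L/∂h · σ'(z) = 4 × 0.1297 = 0.5188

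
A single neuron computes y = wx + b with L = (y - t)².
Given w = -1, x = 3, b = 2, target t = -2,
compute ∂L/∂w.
∂L/∂w = 6

y = wx + b = (-1)(3) + 2 = -1
∂L/∂y = 2(y - t) = 2(-1 - -2) = 2
∂y/∂w = x = 3
∂L/∂w = ∂L/∂y · ∂y/∂w = 2 × 3 = 6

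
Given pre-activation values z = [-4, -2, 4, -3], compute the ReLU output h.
h = [0, 0, 4, 0]

ReLU applied element-wise: max(0,-4)=0, max(0,-2)=0, max(0,4)=4, max(0,-3)=0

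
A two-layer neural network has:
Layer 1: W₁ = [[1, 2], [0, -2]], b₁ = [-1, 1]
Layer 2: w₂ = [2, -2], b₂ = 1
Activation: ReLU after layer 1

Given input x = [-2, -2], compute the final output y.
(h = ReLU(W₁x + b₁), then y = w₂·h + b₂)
y = -9

Layer 1 pre-activation: z₁ = [-7, 5]
After ReLU: h = [0, 5]
Layer 2 output: y = 2×0 + -2×5 + 1 = -9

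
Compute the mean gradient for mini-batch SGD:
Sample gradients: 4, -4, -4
Average gradient = -1.333

Average = (1/3)(4 + -4 + -4) = -4/3 = -1.333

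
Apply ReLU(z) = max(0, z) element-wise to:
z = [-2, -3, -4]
h = [0, 0, 0]

ReLU applied element-wise: max(0,-2)=0, max(0,-3)=0, max(0,-4)=0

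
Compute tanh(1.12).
0.8076

tanh(1.12) = (e^(1.12) - e^(-1.12))/(e^(1.12) + e^(-1.12)) = 0.8076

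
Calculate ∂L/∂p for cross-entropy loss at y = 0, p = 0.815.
∂L/∂p = 5.405

∂L/∂p = -y/p + (1-y)/(1-p) = 0 + 1/0.185 = 5.405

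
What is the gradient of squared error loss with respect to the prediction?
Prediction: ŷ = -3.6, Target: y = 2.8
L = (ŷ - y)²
∂L/∂ŷ = -12.8

∂L/∂ŷ = 2(ŷ - y) = 2(-3.6 - 2.8) = 2(-6.4) = -12.8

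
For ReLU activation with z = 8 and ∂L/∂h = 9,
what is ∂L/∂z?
∂L/∂z = 9

h = ReLU(8) = 8
Since z > 0: ∂h/∂z = 1
∂L/∂z = ∂L/∂h · ∂h/∂z = 9 × 1 = 9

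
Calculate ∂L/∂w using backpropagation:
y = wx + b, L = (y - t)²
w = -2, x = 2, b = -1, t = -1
∂L/∂w = -16

y = wx + b = (-2)(2) + -1 = -5
∂L/∂y = 2(y - t) = 2(-5 - -1) = -8
∂y/∂w = x = 2
∂L/∂w = ∂L/∂y · ∂y/∂w = -8 × 2 = -16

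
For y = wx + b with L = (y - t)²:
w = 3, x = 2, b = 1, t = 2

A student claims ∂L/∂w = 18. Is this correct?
Incorrect

y = (3)(2) + 1 = 7
∂L/∂y = 2(y - t) = 2(7 - 2) = 10
∂y/∂w = x = 2
∂L/∂w = 10 × 2 = 20

Claimed value: 18
Incorrect: The correct gradient is 20.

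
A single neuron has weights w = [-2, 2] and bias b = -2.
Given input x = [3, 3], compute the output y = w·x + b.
y = -2

y = (-2)(3) + (2)(3) + -2 = -2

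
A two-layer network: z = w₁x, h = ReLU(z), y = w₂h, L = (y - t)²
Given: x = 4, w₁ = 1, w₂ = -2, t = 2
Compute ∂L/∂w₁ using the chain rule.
∂L/∂w₁ = 160

Forward pass:
z = w₁x = 1×4 = 4
h = ReLU(4) = 4
y = w₂h = -2×4 = -8

Backward pass:
∂L/∂y = 2(y - t) = 2(-8 - 2) = -20
∂y/∂h = w₂ = -2
∂h/∂z = 1 (ReLU derivative)
∂z/∂w₁ = x = 4

∂L/∂w₁ = -20 × -2 × 1 × 4 = 160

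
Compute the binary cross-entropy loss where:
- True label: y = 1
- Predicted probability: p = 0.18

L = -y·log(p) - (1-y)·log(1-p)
L = 1.715

L = -1·log(0.18) - 0·log(0.82) = -log(0.18) = 1.715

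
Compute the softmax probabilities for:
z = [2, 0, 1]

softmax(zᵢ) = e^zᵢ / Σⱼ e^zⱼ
p = [0.6652, 0.09, 0.2447]

exp(z) = [7.389, 1, 2.718]
Sum = 11.11
p = [0.6652, 0.09, 0.2447]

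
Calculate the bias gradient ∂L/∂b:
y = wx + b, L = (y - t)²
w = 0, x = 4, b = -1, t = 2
∂L/∂b = -6

y = wx + b = (0)(4) + -1 = -1
∂L/∂y = 2(y - t) = 2(-1 - 2) = -6
∂y/∂b = 1
∂L/∂b = ∂L/∂y · ∂y/∂b = -6 × 1 = -6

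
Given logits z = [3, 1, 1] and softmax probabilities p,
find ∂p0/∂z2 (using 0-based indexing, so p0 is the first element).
∂p0/∂z2 = -0.08382

p = softmax(z) = [0.787, 0.1065, 0.1065]
p0 = 0.787, p2 = 0.1065

∂p0/∂z2 = -p0 × p2 = -0.787 × 0.1065 = -0.08382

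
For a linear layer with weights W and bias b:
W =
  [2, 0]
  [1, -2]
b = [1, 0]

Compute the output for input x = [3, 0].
y = [7, 3]

Wx = [2×3 + 0×0, 1×3 + -2×0]
   = [6, 3]
y = Wx + b = [6 + 1, 3 + 0] = [7, 3]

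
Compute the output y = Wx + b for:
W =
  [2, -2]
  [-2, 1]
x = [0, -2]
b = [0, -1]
y = [4, -3]

Wx = [2×0 + -2×-2, -2×0 + 1×-2]
   = [4, -2]
y = Wx + b = [4 + 0, -2 + -1] = [4, -3]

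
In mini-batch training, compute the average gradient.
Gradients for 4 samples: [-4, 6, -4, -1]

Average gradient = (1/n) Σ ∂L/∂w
Average gradient = -0.75

Average = (1/4)(-4 + 6 + -4 + -1) = -3/4 = -0.75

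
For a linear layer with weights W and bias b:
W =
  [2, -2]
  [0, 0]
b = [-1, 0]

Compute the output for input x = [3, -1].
y = [7, 0]

Wx = [2×3 + -2×-1, 0×3 + 0×-1]
   = [8, 0]
y = Wx + b = [8 + -1, 0 + 0] = [7, 0]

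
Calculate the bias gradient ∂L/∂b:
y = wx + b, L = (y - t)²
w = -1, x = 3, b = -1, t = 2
∂L/∂b = -12

y = wx + b = (-1)(3) + -1 = -4
∂L/∂y = 2(y - t) = 2(-4 - 2) = -12
∂y/∂b = 1
∂L/∂b = ∂L/∂y · ∂y/∂b = -12 × 1 = -12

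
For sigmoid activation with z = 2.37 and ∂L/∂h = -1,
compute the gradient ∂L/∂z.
∂L/∂z = -0.07818

σ(2.37) = 0.9145
σ'(2.37) = σ(2.37)(1 - σ(2.37)) = 0.9145 × 0.08549 = 0.07818
∂L/∂z = ∂L/∂h · σ'(z) = -1 × 0.07818 = -0.07818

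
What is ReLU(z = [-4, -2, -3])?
h = [0, 0, 0]

ReLU applied element-wise: max(0,-4)=0, max(0,-2)=0, max(0,-3)=0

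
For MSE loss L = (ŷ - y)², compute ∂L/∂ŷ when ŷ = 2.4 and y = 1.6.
∂L/∂ŷ = 1.6

∂L/∂ŷ = 2(ŷ - y) = 2(2.4 - 1.6) = 2(0.8) = 1.6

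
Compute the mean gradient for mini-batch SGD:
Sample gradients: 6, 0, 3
Average gradient = 3

Average = (1/3)(6 + 0 + 3) = 9/3 = 3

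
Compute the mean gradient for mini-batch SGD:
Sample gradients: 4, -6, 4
Average gradient = 0.6667

Average = (1/3)(4 + -6 + 4) = 2/3 = 0.6667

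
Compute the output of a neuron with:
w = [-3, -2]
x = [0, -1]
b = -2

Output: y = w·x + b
y = 0

y = (-3)(0) + (-2)(-1) + -2 = 0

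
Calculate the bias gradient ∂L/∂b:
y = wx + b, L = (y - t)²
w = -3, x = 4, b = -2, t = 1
∂L/∂b = -30

y = wx + b = (-3)(4) + -2 = -14
∂L/∂y = 2(y - t) = 2(-14 - 1) = -30
∂y/∂b = 1
∂L/∂b = ∂L/∂y · ∂y/∂b = -30 × 1 = -30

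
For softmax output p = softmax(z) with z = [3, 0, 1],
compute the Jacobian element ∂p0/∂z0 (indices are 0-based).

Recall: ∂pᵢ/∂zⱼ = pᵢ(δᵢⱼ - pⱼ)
∂p0/∂z0 = 0.1318

p = softmax(z) = [0.8438, 0.04201, 0.1142]
p0 = 0.8438

∂p0/∂z0 = p0(1 - p0) = 0.8438 × (1 - 0.8438) = 0.1318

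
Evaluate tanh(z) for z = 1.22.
0.8397

tanh(1.22) = (e^(1.22) - e^(-1.22))/(e^(1.22) + e^(-1.22)) = 0.8397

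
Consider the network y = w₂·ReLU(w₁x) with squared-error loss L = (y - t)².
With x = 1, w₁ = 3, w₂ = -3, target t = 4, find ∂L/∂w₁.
∂L/∂w₁ = 78

Forward pass:
z = w₁x = 3×1 = 3
h = ReLU(3) = 3
y = w₂h = -3×3 = -9

Backward pass:
∂L/∂y = 2(y - t) = 2(-9 - 4) = -26
∂y/∂h = w₂ = -3
∂h/∂z = 1 (ReLU derivative)
∂z/∂w₁ = x = 1

∂L/∂w₁ = -26 × -3 × 1 × 1 = 78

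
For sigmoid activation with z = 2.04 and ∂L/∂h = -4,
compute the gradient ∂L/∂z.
∂L/∂z = -0.4073

σ(2.04) = 0.8849
σ'(2.04) = σ(2.04)(1 - σ(2.04)) = 0.8849 × 0.1151 = 0.1018
∂L/∂z = ∂L/∂h · σ'(z) = -4 × 0.1018 = -0.4073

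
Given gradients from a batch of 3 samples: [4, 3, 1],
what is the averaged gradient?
Average gradient = 2.667

Average = (1/3)(4 + 3 + 1) = 8/3 = 2.667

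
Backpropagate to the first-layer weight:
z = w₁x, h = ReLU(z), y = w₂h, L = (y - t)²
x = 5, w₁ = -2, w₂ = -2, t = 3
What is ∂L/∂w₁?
∂L/∂w₁ = 0

Forward pass:
z = w₁x = -2×5 = -10
h = ReLU(-10) = 0
y = w₂h = -2×0 = 0

Backward pass:
∂L/∂y = 2(y - t) = 2(0 - 3) = -6
∂y/∂h = w₂ = -2
∂h/∂z = 0 (ReLU derivative)
∂z/∂w₁ = x = 5

∂L/∂w₁ = -6 × -2 × 0 × 5 = 0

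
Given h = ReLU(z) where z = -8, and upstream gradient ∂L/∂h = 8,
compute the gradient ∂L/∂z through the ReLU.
∂L/∂z = 0

h = ReLU(-8) = 0
Since z < 0: ∂h/∂z = 0
∂L/∂z = ∂L/∂h · ∂h/∂z = 8 × 0 = 0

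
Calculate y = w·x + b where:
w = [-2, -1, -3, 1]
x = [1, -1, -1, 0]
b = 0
y = 2

y = (-2)(1) + (-1)(-1) + (-3)(-1) + (1)(0) + 0 = 2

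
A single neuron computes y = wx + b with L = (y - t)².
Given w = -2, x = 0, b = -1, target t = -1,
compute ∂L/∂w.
∂L/∂w = 0

y = wx + b = (-2)(0) + -1 = -1
∂L/∂y = 2(y - t) = 2(-1 - -1) = 0
∂y/∂w = x = 0
∂L/∂w = ∂L/∂y · ∂y/∂w = 0 × 0 = 0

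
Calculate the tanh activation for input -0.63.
-0.5581

tanh(-0.63) = (e^(-0.63) - e^(0.63))/(e^(-0.63) + e^(0.63)) = -0.5581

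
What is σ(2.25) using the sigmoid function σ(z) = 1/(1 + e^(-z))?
0.9047

sigmoid(2.25) = 1/(1 + e^(-2.25)) = 1/(1 + 0.1054) = 0.9047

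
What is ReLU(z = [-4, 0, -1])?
h = [0, 0, 0]

ReLU applied element-wise: max(0,-4)=0, max(0,0)=0, max(0,-1)=0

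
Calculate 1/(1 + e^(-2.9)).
0.9478

sigmoid(2.9) = 1/(1 + e^(-2.9)) = 1/(1 + 0.05502) = 0.9478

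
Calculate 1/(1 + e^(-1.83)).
0.8618

sigmoid(1.83) = 1/(1 + e^(-1.83)) = 1/(1 + 0.1604) = 0.8618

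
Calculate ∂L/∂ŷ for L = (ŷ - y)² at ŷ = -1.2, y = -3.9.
∂L/∂ŷ = 5.4

∂L/∂ŷ = 2(ŷ - y) = 2(-1.2 - -3.9) = 2(2.7) = 5.4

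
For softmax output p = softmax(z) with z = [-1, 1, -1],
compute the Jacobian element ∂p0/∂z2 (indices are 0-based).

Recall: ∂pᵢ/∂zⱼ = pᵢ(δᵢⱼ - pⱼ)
∂p0/∂z2 = -0.01134

p = softmax(z) = [0.1065, 0.787, 0.1065]
p0 = 0.1065, p2 = 0.1065

∂p0/∂z2 = -p0 × p2 = -0.1065 × 0.1065 = -0.01134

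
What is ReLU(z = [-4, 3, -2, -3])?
h = [0, 3, 0, 0]

ReLU applied element-wise: max(0,-4)=0, max(0,3)=3, max(0,-2)=0, max(0,-3)=0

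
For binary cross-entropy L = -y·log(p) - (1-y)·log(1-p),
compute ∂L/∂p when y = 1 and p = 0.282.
∂L/∂p = -3.546

∂L/∂p = -y/p + (1-y)/(1-p) = -1/0.282 + 0 = -3.546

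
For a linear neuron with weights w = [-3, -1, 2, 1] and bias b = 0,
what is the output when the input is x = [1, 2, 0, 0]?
y = -5

y = (-3)(1) + (-1)(2) + (2)(0) + (1)(0) + 0 = -5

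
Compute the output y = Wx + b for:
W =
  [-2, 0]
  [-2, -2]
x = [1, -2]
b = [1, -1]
y = [-1, 1]

Wx = [-2×1 + 0×-2, -2×1 + -2×-2]
   = [-2, 2]
y = Wx + b = [-2 + 1, 2 + -1] = [-1, 1]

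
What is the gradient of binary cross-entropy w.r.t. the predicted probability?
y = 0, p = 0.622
∂L/∂p = 2.646

∂L/∂p = -y/p + (1-y)/(1-p) = 0 + 1/0.378 = 2.646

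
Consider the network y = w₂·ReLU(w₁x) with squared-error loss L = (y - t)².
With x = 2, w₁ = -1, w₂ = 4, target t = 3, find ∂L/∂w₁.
∂L/∂w₁ = 0

Forward pass:
z = w₁x = -1×2 = -2
h = ReLU(-2) = 0
y = w₂h = 4×0 = 0

Backward pass:
∂L/∂y = 2(y - t) = 2(0 - 3) = -6
∂y/∂h = w₂ = 4
∂h/∂z = 0 (ReLU derivative)
∂z/∂w₁ = x = 2

∂L/∂w₁ = -6 × 4 × 0 × 2 = 0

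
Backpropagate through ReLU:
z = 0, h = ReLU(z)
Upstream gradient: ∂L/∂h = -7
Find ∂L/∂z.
∂L/∂z = 0

h = ReLU(0) = 0
At z = 0: ∂h/∂z = 0 (by convention)
∂L/∂z = ∂L/∂h · ∂h/∂z = -7 × 0 = 0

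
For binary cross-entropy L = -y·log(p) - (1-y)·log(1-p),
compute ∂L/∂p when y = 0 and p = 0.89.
∂L/∂p = 9.091

∂L/∂p = -y/p + (1-y)/(1-p) = 0 + 1/0.11 = 9.091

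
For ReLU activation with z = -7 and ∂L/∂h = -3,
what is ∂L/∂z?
∂L/∂z = 0

h = ReLU(-7) = 0
Since z < 0: ∂h/∂z = 0
∂L/∂z = ∂L/∂h · ∂h/∂z = -3 × 0 = 0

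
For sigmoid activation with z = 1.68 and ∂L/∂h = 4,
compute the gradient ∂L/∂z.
∂L/∂z = 0.5297

σ(1.68) = 0.8429
σ'(1.68) = σ(1.68)(1 - σ(1.68)) = 0.8429 × 0.1571 = 0.1324
∂L/∂z = ∂L/∂h · σ'(z) = 4 × 0.1324 = 0.5297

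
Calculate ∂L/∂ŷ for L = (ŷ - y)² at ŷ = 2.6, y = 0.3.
∂L/∂ŷ = 4.6

∂L/∂ŷ = 2(ŷ - y) = 2(2.6 - 0.3) = 2(2.3) = 4.6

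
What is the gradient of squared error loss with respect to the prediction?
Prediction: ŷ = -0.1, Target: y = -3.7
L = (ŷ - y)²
∂L/∂ŷ = 7.2

∂L/∂ŷ = 2(ŷ - y) = 2(-0.1 - -3.7) = 2(3.6) = 7.2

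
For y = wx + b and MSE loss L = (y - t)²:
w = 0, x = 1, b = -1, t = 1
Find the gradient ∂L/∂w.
∂L/∂w = -4

y = wx + b = (0)(1) + -1 = -1
∂L/∂y = 2(y - t) = 2(-1 - 1) = -4
∂y/∂w = x = 1
∂L/∂w = ∂L/∂y · ∂y/∂w = -4 × 1 = -4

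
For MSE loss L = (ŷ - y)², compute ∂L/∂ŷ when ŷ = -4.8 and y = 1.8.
∂L/∂ŷ = -13.2

∂L/∂ŷ = 2(ŷ - y) = 2(-4.8 - 1.8) = 2(-6.6) = -13.2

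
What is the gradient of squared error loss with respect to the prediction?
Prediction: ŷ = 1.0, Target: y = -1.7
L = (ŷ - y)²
∂L/∂ŷ = 5.4

∂L/∂ŷ = 2(ŷ - y) = 2(1.0 - -1.7) = 2(2.7) = 5.4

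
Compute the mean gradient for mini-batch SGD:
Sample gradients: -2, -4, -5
Average gradient = -3.667

Average = (1/3)(-2 + -4 + -5) = -11/3 = -3.667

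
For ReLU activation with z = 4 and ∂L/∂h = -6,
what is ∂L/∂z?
∂L/∂z = -6

h = ReLU(4) = 4
Since z > 0: ∂h/∂z = 1
∂L/∂z = ∂L/∂h · ∂h/∂z = -6 × 1 = -6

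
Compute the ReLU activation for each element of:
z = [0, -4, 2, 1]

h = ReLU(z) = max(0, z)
h = [0, 0, 2, 1]

ReLU applied element-wise: max(0,0)=0, max(0,-4)=0, max(0,2)=2, max(0,1)=1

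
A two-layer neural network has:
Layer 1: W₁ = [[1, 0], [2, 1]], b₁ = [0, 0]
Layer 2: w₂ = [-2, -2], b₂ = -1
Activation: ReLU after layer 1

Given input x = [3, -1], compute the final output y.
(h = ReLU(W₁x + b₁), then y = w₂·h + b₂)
y = -17

Layer 1 pre-activation: z₁ = [3, 5]
After ReLU: h = [3, 5]
Layer 2 output: y = -2×3 + -2×5 + -1 = -17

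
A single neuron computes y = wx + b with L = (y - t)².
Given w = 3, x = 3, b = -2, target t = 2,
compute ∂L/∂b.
∂L/∂b = 10

y = wx + b = (3)(3) + -2 = 7
∂L/∂y = 2(y - t) = 2(7 - 2) = 10
∂y/∂b = 1
∂L/∂b = ∂L/∂y · ∂y/∂b = 10 × 1 = 10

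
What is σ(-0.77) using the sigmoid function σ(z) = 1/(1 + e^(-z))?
0.3165

sigmoid(-0.77) = 1/(1 + e^(0.77)) = 1/(1 + 2.16) = 0.3165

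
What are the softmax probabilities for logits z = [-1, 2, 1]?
p = [0.0351, 0.7054, 0.2595]

exp(z) = [0.3679, 7.389, 2.718]
Sum = 10.48
p = [0.0351, 0.7054, 0.2595]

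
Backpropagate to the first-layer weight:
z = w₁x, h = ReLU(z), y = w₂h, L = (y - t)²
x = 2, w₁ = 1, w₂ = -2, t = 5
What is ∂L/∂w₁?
∂L/∂w₁ = 72

Forward pass:
z = w₁x = 1×2 = 2
h = ReLU(2) = 2
y = w₂h = -2×2 = -4

Backward pass:
∂L/∂y = 2(y - t) = 2(-4 - 5) = -18
∂y/∂h = w₂ = -2
∂h/∂z = 1 (ReLU derivative)
∂z/∂w₁ = x = 2

∂L/∂w₁ = -18 × -2 × 1 × 2 = 72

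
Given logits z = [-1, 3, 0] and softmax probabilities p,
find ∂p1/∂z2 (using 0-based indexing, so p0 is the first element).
∂p1/∂z2 = -0.04364

p = softmax(z) = [0.01715, 0.9362, 0.04661]
p1 = 0.9362, p2 = 0.04661

∂p1/∂z2 = -p1 × p2 = -0.9362 × 0.04661 = -0.04364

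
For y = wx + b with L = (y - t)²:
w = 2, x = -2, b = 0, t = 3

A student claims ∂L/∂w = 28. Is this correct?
Correct

y = (2)(-2) + 0 = -4
∂L/∂y = 2(y - t) = 2(-4 - 3) = -14
∂y/∂w = x = -2
∂L/∂w = -14 × -2 = 28

Claimed value: 28
Correct: The correct gradient is 28.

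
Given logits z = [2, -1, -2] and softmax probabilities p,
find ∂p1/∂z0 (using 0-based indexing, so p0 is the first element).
∂p1/∂z0 = -0.04364

p = softmax(z) = [0.9362, 0.04661, 0.01715]
p1 = 0.04661, p0 = 0.9362

∂p1/∂z0 = -p1 × p0 = -0.04661 × 0.9362 = -0.04364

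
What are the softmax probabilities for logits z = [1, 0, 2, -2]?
p = [0.2418, 0.0889, 0.6572, 0.012]

exp(z) = [2.718, 1, 7.389, 0.1353]
Sum = 11.24
p = [0.2418, 0.0889, 0.6572, 0.012]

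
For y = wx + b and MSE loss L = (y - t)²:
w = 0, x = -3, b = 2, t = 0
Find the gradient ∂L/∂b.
∂L/∂b = 4

y = wx + b = (0)(-3) + 2 = 2
∂L/∂y = 2(y - t) = 2(2 - 0) = 4
∂y/∂b = 1
∂L/∂b = ∂L/∂y · ∂y/∂b = 4 × 1 = 4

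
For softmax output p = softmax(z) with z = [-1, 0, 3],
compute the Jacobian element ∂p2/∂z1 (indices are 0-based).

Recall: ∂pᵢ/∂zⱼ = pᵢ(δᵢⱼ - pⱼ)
∂p2/∂z1 = -0.04364

p = softmax(z) = [0.01715, 0.04661, 0.9362]
p2 = 0.9362, p1 = 0.04661

∂p2/∂z1 = -p2 × p1 = -0.9362 × 0.04661 = -0.04364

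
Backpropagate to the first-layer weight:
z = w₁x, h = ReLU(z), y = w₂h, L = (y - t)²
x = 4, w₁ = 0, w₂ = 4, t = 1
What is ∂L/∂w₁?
∂L/∂w₁ = 0

Forward pass:
z = w₁x = 0×4 = 0
h = ReLU(0) = 0
y = w₂h = 4×0 = 0

Backward pass:
∂L/∂y = 2(y - t) = 2(0 - 1) = -2
∂y/∂h = w₂ = 4
∂h/∂z = 0 (ReLU derivative)
∂z/∂w₁ = x = 4

∂L/∂w₁ = -2 × 4 × 0 × 4 = 0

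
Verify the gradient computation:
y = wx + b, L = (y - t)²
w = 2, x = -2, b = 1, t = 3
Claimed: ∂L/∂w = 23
Incorrect

y = (2)(-2) + 1 = -3
∂L/∂y = 2(y - t) = 2(-3 - 3) = -12
∂y/∂w = x = -2
∂L/∂w = -12 × -2 = 24

Claimed value: 23
Incorrect: The correct gradient is 24.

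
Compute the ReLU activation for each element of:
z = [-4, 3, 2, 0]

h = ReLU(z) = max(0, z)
h = [0, 3, 2, 0]

ReLU applied element-wise: max(0,-4)=0, max(0,3)=3, max(0,2)=2, max(0,0)=0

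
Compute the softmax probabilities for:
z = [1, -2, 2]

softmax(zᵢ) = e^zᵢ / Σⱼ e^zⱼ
p = [0.2654, 0.0132, 0.7214]

exp(z) = [2.718, 0.1353, 7.389]
Sum = 10.24
p = [0.2654, 0.0132, 0.7214]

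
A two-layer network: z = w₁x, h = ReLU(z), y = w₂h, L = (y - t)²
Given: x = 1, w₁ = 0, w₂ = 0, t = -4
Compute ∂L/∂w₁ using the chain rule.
∂L/∂w₁ = 0

Forward pass:
z = w₁x = 0×1 = 0
h = ReLU(0) = 0
y = w₂h = 0×0 = 0

Backward pass:
∂L/∂y = 2(y - t) = 2(0 - -4) = 8
∂y/∂h = w₂ = 0
∂h/∂z = 0 (ReLU derivative)
∂z/∂w₁ = x = 1

∂L/∂w₁ = 8 × 0 × 0 × 1 = 0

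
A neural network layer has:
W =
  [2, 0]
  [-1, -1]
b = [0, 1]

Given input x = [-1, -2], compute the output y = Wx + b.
y = [-2, 4]

Wx = [2×-1 + 0×-2, -1×-1 + -1×-2]
   = [-2, 3]
y = Wx + b = [-2 + 0, 3 + 1] = [-2, 4]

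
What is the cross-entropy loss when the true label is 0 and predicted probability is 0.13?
L = 0.1393

L = -0·log(0.13) - 1·log(0.87) = -log(0.87) = 0.1393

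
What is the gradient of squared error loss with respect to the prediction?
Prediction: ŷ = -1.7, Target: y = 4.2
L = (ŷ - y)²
∂L/∂ŷ = -11.8

∂L/∂ŷ = 2(ŷ - y) = 2(-1.7 - 4.2) = 2(-5.9) = -11.8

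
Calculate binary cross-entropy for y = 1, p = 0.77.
L = 0.2614

L = -1·log(0.77) - 0·log(0.23) = -log(0.77) = 0.2614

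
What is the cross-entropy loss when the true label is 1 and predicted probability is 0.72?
L = 0.3285

L = -1·log(0.72) - 0·log(0.28) = -log(0.72) = 0.3285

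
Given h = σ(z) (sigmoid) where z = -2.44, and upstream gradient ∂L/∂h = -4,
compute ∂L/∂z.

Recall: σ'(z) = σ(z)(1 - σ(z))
∂L/∂z = -0.295

σ(-2.44) = 0.08017
σ'(-2.44) = σ(-2.44)(1 - σ(-2.44)) = 0.08017 × 0.9198 = 0.07375
∂L/∂z = ∂L/∂h · σ'(z) = -4 × 0.07375 = -0.295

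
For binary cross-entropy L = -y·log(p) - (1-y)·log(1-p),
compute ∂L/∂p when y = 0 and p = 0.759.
∂L/∂p = 4.149

∂L/∂p = -y/p + (1-y)/(1-p) = 0 + 1/0.241 = 4.149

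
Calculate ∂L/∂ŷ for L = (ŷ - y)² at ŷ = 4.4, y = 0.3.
∂L/∂ŷ = 8.2

∂L/∂ŷ = 2(ŷ - y) = 2(4.4 - 0.3) = 2(4.1) = 8.2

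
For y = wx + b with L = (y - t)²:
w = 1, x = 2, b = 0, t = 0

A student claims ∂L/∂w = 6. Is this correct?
Incorrect

y = (1)(2) + 0 = 2
∂L/∂y = 2(y - t) = 2(2 - 0) = 4
∂y/∂w = x = 2
∂L/∂w = 4 × 2 = 8

Claimed value: 6
Incorrect: The correct gradient is 8.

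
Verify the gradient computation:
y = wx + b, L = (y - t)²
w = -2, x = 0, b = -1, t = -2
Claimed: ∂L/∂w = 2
Incorrect

y = (-2)(0) + -1 = -1
∂L/∂y = 2(y - t) = 2(-1 - -2) = 2
∂y/∂w = x = 0
∂L/∂w = 2 × 0 = 0

Claimed value: 2
Incorrect: The correct gradient is 0.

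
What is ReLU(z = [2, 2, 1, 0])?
h = [2, 2, 1, 0]

ReLU applied element-wise: max(0,2)=2, max(0,2)=2, max(0,1)=1, max(0,0)=0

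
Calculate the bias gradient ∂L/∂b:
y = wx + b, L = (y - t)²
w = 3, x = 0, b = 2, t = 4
∂L/∂b = -4

y = wx + b = (3)(0) + 2 = 2
∂L/∂y = 2(y - t) = 2(2 - 4) = -4
∂y/∂b = 1
∂L/∂b = ∂L/∂y · ∂y/∂b = -4 × 1 = -4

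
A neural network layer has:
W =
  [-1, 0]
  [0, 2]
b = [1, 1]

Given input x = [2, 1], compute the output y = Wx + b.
y = [-1, 3]

Wx = [-1×2 + 0×1, 0×2 + 2×1]
   = [-2, 2]
y = Wx + b = [-2 + 1, 2 + 1] = [-1, 3]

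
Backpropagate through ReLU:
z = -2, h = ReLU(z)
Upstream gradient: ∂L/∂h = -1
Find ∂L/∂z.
∂L/∂z = 0

h = ReLU(-2) = 0
Since z < 0: ∂h/∂z = 0
∂L/∂z = ∂L/∂h · ∂h/∂z = -1 × 0 = 0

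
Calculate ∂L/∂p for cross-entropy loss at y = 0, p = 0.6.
∂L/∂p = 2.5

∂L/∂p = -y/p + (1-y)/(1-p) = 0 + 1/0.4 = 2.5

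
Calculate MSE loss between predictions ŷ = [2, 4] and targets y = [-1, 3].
MSE = 5

MSE = (1/2)((2--1)² + (4-3)²) = (1/2)(9 + 1) = 5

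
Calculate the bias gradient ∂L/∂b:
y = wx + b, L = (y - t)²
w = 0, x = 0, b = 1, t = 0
∂L/∂b = 2

y = wx + b = (0)(0) + 1 = 1
∂L/∂y = 2(y - t) = 2(1 - 0) = 2
∂y/∂b = 1
∂L/∂b = ∂L/∂y · ∂y/∂b = 2 × 1 = 2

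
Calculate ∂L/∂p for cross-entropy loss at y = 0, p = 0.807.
∂L/∂p = 5.181

∂L/∂p = -y/p + (1-y)/(1-p) = 0 + 1/0.193 = 5.181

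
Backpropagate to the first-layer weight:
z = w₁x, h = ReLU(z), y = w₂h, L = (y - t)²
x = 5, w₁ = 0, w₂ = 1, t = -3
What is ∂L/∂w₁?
∂L/∂w₁ = 0

Forward pass:
z = w₁x = 0×5 = 0
h = ReLU(0) = 0
y = w₂h = 1×0 = 0

Backward pass:
∂L/∂y = 2(y - t) = 2(0 - -3) = 6
∂y/∂h = w₂ = 1
∂h/∂z = 0 (ReLU derivative)
∂z/∂w₁ = x = 5

∂L/∂w₁ = 6 × 1 × 0 × 5 = 0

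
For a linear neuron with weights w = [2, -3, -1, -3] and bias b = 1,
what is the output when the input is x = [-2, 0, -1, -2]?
y = 4

y = (2)(-2) + (-3)(0) + (-1)(-1) + (-3)(-2) + 1 = 4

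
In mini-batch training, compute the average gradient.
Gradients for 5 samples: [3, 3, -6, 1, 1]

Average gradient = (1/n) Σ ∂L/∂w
Average gradient = 0.4

Average = (1/5)(3 + 3 + -6 + 1 + 1) = 2/5 = 0.4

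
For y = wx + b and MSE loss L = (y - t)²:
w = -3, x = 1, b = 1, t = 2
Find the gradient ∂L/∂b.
∂L/∂b = -8

y = wx + b = (-3)(1) + 1 = -2
∂L/∂y = 2(y - t) = 2(-2 - 2) = -8
∂y/∂b = 1
∂L/∂b = ∂L/∂y · ∂y/∂b = -8 × 1 = -8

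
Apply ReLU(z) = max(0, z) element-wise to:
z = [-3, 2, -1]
h = [0, 2, 0]

ReLU applied element-wise: max(0,-3)=0, max(0,2)=2, max(0,-1)=0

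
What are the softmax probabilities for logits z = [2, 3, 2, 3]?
p = [0.1345, 0.3655, 0.1345, 0.3655]

exp(z) = [7.389, 20.09, 7.389, 20.09]
Sum = 54.95
p = [0.1345, 0.3655, 0.1345, 0.3655]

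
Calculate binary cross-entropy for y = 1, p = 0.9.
L = 0.1054

L = -1·log(0.9) - 0·log(0.1) = -log(0.9) = 0.1054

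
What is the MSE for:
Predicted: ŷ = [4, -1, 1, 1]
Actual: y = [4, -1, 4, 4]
MSE = 4.5

MSE = (1/4)((4-4)² + (-1--1)² + (1-4)² + (1-4)²) = (1/4)(0 + 0 + 9 + 9) = 4.5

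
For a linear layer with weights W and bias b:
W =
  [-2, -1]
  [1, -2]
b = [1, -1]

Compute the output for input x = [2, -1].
y = [-2, 3]

Wx = [-2×2 + -1×-1, 1×2 + -2×-1]
   = [-3, 4]
y = Wx + b = [-3 + 1, 4 + -1] = [-2, 3]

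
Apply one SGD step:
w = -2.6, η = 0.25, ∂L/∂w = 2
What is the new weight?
w_new = -3.1

w_new = w - η·∂L/∂w = -2.6 - 0.25×(2) = -2.6 - (0.5) = -3.1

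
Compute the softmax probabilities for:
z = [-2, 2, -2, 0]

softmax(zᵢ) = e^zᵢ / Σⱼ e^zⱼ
p = [0.0156, 0.8533, 0.0156, 0.1155]

exp(z) = [0.1353, 7.389, 0.1353, 1]
Sum = 8.66
p = [0.0156, 0.8533, 0.0156, 0.1155]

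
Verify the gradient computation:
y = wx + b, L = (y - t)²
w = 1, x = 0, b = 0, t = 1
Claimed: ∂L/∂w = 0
Correct

y = (1)(0) + 0 = 0
∂L/∂y = 2(y - t) = 2(0 - 1) = -2
∂y/∂w = x = 0
∂L/∂w = -2 × 0 = 0

Claimed value: 0
Correct: The correct gradient is 0.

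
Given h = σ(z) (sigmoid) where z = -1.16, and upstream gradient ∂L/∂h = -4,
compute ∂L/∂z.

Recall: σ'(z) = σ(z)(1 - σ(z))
∂L/∂z = -0.7268

σ(-1.16) = 0.2387
σ'(-1.16) = σ(-1.16)(1 - σ(-1.16)) = 0.2387 × 0.7613 = 0.1817
∂L/∂z = ∂L/∂h · σ'(z) = -4 × 0.1817 = -0.7268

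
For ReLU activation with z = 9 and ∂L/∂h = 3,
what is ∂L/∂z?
∂L/∂z = 3

h = ReLU(9) = 9
Since z > 0: ∂h/∂z = 1
∂L/∂z = ∂L/∂h · ∂h/∂z = 3 × 1 = 3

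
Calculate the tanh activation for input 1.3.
0.8617

tanh(1.3) = (e^(1.3) - e^(-1.3))/(e^(1.3) + e^(-1.3)) = 0.8617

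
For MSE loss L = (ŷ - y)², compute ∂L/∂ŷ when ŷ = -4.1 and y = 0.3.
∂L/∂ŷ = -8.8

∂L/∂ŷ = 2(ŷ - y) = 2(-4.1 - 0.3) = 2(-4.4) = -8.8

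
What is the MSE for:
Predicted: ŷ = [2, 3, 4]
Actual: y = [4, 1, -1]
MSE = 11

MSE = (1/3)((2-4)² + (3-1)² + (4--1)²) = (1/3)(4 + 4 + 25) = 11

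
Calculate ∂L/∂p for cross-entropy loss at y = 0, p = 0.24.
∂L/∂p = 1.316

∂L/∂p = -y/p + (1-y)/(1-p) = 0 + 1/0.76 = 1.316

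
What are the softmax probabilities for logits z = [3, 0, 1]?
p = [0.8438, 0.042, 0.1142]

exp(z) = [20.09, 1, 2.718]
Sum = 23.8
p = [0.8438, 0.042, 0.1142]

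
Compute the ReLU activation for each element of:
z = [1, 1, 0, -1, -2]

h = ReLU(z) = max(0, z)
h = [1, 1, 0, 0, 0]

ReLU applied element-wise: max(0,1)=1, max(0,1)=1, max(0,0)=0, max(0,-1)=0, max(0,-2)=0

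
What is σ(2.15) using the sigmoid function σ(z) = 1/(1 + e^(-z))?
0.8957

sigmoid(2.15) = 1/(1 + e^(-2.15)) = 1/(1 + 0.1165) = 0.8957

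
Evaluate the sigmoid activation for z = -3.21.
0.03879

sigmoid(-3.21) = 1/(1 + e^(3.21)) = 1/(1 + 24.78) = 0.03879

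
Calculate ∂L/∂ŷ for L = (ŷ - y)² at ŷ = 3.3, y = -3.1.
∂L/∂ŷ = 12.8

∂L/∂ŷ = 2(ŷ - y) = 2(3.3 - -3.1) = 2(6.4) = 12.8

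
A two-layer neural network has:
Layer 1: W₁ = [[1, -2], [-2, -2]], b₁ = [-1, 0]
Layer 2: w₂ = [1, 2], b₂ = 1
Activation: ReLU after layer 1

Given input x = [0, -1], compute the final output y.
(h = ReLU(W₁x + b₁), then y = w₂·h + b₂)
y = 6

Layer 1 pre-activation: z₁ = [1, 2]
After ReLU: h = [1, 2]
Layer 2 output: y = 1×1 + 2×2 + 1 = 6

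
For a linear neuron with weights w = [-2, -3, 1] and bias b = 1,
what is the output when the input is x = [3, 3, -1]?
y = -15

y = (-2)(3) + (-3)(3) + (1)(-1) + 1 = -15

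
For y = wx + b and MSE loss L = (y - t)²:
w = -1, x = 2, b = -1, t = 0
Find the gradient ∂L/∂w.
∂L/∂w = -12

y = wx + b = (-1)(2) + -1 = -3
∂L/∂y = 2(y - t) = 2(-3 - 0) = -6
∂y/∂w = x = 2
∂L/∂w = ∂L/∂y · ∂y/∂w = -6 × 2 = -12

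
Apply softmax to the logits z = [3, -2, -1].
p = [0.9756, 0.0066, 0.0179]

exp(z) = [20.09, 0.1353, 0.3679]
Sum = 20.59
p = [0.9756, 0.0066, 0.0179]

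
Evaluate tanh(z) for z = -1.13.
-0.811

tanh(-1.13) = (e^(-1.13) - e^(1.13))/(e^(-1.13) + e^(1.13)) = -0.811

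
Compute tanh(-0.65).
-0.5717

tanh(-0.65) = (e^(-0.65) - e^(0.65))/(e^(-0.65) + e^(0.65)) = -0.5717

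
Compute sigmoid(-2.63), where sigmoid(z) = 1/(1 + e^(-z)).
0.06723

sigmoid(-2.63) = 1/(1 + e^(2.63)) = 1/(1 + 13.87) = 0.06723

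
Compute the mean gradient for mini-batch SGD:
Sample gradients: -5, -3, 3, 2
Average gradient = -0.75

Average = (1/4)(-5 + -3 + 3 + 2) = -3/4 = -0.75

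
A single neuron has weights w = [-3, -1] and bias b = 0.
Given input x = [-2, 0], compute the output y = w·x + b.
y = 6

y = (-3)(-2) + (-1)(0) + 0 = 6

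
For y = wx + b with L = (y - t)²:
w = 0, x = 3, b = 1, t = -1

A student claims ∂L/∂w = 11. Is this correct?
Incorrect

y = (0)(3) + 1 = 1
∂L/∂y = 2(y - t) = 2(1 - -1) = 4
∂y/∂w = x = 3
∂L/∂w = 4 × 3 = 12

Claimed value: 11
Incorrect: The correct gradient is 12.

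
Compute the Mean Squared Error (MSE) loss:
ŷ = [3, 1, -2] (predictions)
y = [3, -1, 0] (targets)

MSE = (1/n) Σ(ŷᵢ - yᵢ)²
MSE = 2.667

MSE = (1/3)((3-3)² + (1--1)² + (-2-0)²) = (1/3)(0 + 4 + 4) = 2.667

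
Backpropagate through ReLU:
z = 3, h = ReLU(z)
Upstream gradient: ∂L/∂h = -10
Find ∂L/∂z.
∂L/∂z = -10

h = ReLU(3) = 3
Since z > 0: ∂h/∂z = 1
∂L/∂z = ∂L/∂h · ∂h/∂z = -10 × 1 = -10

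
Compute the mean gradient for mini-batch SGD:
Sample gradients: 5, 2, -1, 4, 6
Average gradient = 3.2

Average = (1/5)(5 + 2 + -1 + 4 + 6) = 16/5 = 3.2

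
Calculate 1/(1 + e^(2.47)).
0.07799

sigmoid(-2.47) = 1/(1 + e^(2.47)) = 1/(1 + 11.82) = 0.07799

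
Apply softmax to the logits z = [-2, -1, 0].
p = [0.09, 0.2447, 0.6652]

exp(z) = [0.1353, 0.3679, 1]
Sum = 1.503
p = [0.09, 0.2447, 0.6652]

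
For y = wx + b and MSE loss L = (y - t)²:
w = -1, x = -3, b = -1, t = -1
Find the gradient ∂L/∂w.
∂L/∂w = -18

y = wx + b = (-1)(-3) + -1 = 2
∂L/∂y = 2(y - t) = 2(2 - -1) = 6
∂y/∂w = x = -3
∂L/∂w = ∂L/∂y · ∂y/∂w = 6 × -3 = -18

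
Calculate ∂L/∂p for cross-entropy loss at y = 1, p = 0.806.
∂L/∂p = -1.241

∂L/∂p = -y/p + (1-y)/(1-p) = -1/0.806 + 0 = -1.241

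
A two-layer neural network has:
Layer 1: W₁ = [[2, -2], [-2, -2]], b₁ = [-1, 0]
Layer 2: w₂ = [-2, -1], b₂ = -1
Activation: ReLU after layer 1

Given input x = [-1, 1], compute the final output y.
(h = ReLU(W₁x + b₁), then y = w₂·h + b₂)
y = -1

Layer 1 pre-activation: z₁ = [-5, 0]
After ReLU: h = [0, 0]
Layer 2 output: y = -2×0 + -1×0 + -1 = -1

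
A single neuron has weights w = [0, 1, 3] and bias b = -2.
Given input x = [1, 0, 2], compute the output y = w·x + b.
y = 4

y = (0)(1) + (1)(0) + (3)(2) + -2 = 4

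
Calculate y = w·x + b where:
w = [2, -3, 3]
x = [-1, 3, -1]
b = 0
y = -14

y = (2)(-1) + (-3)(3) + (3)(-1) + 0 = -14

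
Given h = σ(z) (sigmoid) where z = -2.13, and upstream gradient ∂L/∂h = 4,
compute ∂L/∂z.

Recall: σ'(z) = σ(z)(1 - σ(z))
∂L/∂z = 0.3797

σ(-2.13) = 0.1062
σ'(-2.13) = σ(-2.13)(1 - σ(-2.13)) = 0.1062 × 0.8938 = 0.09493
∂L/∂z = ∂L/∂h · σ'(z) = 4 × 0.09493 = 0.3797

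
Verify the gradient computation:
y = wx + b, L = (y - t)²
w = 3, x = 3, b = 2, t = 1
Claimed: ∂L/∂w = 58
Incorrect

y = (3)(3) + 2 = 11
∂L/∂y = 2(y - t) = 2(11 - 1) = 20
∂y/∂w = x = 3
∂L/∂w = 20 × 3 = 60

Claimed value: 58
Incorrect: The correct gradient is 60.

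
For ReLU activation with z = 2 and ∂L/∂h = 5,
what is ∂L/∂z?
∂L/∂z = 5

h = ReLU(2) = 2
Since z > 0: ∂h/∂z = 1
∂L/∂z = ∂L/∂h · ∂h/∂z = 5 × 1 = 5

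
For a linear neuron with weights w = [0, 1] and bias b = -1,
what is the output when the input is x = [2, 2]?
y = 1

y = (0)(2) + (1)(2) + -1 = 1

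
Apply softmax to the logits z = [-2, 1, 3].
p = [0.0059, 0.1185, 0.8756]

exp(z) = [0.1353, 2.718, 20.09]
Sum = 22.94
p = [0.0059, 0.1185, 0.8756]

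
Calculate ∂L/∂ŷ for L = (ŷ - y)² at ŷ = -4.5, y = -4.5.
∂L/∂ŷ = 0.0

∂L/∂ŷ = 2(ŷ - y) = 2(-4.5 - -4.5) = 2(0.0) = 0.0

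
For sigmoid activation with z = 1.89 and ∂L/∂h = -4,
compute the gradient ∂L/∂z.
∂L/∂z = -0.4561

σ(1.89) = 0.8688
σ'(1.89) = σ(1.89)(1 - σ(1.89)) = 0.8688 × 0.1312 = 0.114
∂L/∂z = ∂L/∂h · σ'(z) = -4 × 0.114 = -0.4561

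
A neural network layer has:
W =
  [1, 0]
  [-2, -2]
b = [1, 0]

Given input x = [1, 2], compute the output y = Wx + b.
y = [2, -6]

Wx = [1×1 + 0×2, -2×1 + -2×2]
   = [1, -6]
y = Wx + b = [1 + 1, -6 + 0] = [2, -6]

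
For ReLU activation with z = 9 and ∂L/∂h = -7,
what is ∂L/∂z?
∂L/∂z = -7

h = ReLU(9) = 9
Since z > 0: ∂h/∂z = 1
∂L/∂z = ∂L/∂h · ∂h/∂z = -7 × 1 = -7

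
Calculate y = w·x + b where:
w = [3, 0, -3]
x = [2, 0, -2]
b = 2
y = 14

y = (3)(2) + (0)(0) + (-3)(-2) + 2 = 14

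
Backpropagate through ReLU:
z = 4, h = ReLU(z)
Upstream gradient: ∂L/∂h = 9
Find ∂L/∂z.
∂L/∂z = 9

h = ReLU(4) = 4
Since z > 0: ∂h/∂z = 1
∂L/∂z = ∂L/∂h · ∂h/∂z = 9 × 1 = 9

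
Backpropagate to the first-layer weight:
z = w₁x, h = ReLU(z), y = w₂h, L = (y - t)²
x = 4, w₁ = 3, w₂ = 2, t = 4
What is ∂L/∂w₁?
∂L/∂w₁ = 320

Forward pass:
z = w₁x = 3×4 = 12
h = ReLU(12) = 12
y = w₂h = 2×12 = 24

Backward pass:
∂L/∂y = 2(y - t) = 2(24 - 4) = 40
∂y/∂h = w₂ = 2
∂h/∂z = 1 (ReLU derivative)
∂z/∂w₁ = x = 4

∂L/∂w₁ = 40 × 2 × 1 × 4 = 320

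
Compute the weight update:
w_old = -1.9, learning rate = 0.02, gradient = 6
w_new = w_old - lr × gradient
w_new = -2.02

w_new = w - η·∂L/∂w = -1.9 - 0.02×(6) = -1.9 - (0.12) = -2.02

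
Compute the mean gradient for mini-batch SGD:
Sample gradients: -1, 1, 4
Average gradient = 1.333

Average = (1/3)(-1 + 1 + 4) = 4/3 = 1.333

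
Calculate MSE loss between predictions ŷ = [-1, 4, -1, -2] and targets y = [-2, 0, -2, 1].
MSE = 6.75

MSE = (1/4)((-1--2)² + (4-0)² + (-1--2)² + (-2-1)²) = (1/4)(1 + 16 + 1 + 9) = 6.75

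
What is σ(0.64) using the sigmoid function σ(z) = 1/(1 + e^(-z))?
0.6548

sigmoid(0.64) = 1/(1 + e^(-0.64)) = 1/(1 + 0.5273) = 0.6548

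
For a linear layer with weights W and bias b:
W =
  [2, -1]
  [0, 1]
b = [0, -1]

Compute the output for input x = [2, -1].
y = [5, -2]

Wx = [2×2 + -1×-1, 0×2 + 1×-1]
   = [5, -1]
y = Wx + b = [5 + 0, -1 + -1] = [5, -2]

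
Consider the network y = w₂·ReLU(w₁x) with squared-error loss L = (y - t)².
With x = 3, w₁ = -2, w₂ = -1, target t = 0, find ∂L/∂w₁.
∂L/∂w₁ = 0

Forward pass:
z = w₁x = -2×3 = -6
h = ReLU(-6) = 0
y = w₂h = -1×0 = 0

Backward pass:
∂L/∂y = 2(y - t) = 2(0 - 0) = 0
∂y/∂h = w₂ = -1
∂h/∂z = 0 (ReLU derivative)
∂z/∂w₁ = x = 3

∂L/∂w₁ = 0 × -1 × 0 × 3 = 0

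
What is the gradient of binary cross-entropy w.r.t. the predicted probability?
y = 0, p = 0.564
∂L/∂p = 2.294

∂L/∂p = -y/p + (1-y)/(1-p) = 0 + 1/0.436 = 2.294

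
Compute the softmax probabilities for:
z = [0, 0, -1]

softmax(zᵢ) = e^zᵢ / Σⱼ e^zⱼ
p = [0.4223, 0.4223, 0.1554]

exp(z) = [1, 1, 0.3679]
Sum = 2.368
p = [0.4223, 0.4223, 0.1554]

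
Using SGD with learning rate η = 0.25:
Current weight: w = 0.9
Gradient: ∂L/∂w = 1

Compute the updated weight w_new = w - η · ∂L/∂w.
w_new = 0.65

w_new = w - η·∂L/∂w = 0.9 - 0.25×(1) = 0.9 - (0.25) = 0.65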